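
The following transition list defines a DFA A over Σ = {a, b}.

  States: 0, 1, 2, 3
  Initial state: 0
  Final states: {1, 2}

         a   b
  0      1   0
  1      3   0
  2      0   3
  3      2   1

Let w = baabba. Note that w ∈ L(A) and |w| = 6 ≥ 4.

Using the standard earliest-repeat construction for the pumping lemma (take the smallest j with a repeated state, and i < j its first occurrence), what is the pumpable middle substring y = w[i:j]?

b

Run of A on w = b a a b b a:
  step 0: 0  (start)
  step 1: 0  (read b: 0→0)   ← first repeat (0 seen earlier)
  step 2: 1  (read a: 0→1)
  step 3: 3  (read a: 1→3)
  step 4: 1  (read b: 3→1)
  step 5: 0  (read b: 1→0)
  step 6: 1  (read a: 0→1)

So i = 0, j = 1, giving x = w[0:0] = ε, y = w[0:1] = b, z = w[1:6] = aabba.
Check: |xy| = 1 ≤ 4 and |y| = 1 ≥ 1. Reading y takes A from 0 back to 0, so every xyⁱz is accepted.
With |Q| = 4, pigeonhole forces a state repeat no later than step 4; the substring read between the first and second visits to that state can be pumped.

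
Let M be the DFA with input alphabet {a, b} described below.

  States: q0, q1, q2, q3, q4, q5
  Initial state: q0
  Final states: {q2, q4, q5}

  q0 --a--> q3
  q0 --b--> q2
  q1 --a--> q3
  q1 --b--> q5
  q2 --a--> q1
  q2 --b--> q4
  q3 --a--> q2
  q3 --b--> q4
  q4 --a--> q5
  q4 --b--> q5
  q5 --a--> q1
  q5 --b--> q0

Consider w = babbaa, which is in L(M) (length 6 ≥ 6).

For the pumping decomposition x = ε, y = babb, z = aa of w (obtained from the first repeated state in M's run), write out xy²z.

xy^2z = ε·babb·babb·aa = babbbabbaa.
Reading y = babb takes M from q0 back to q0, so after x·y·y the machine is still in q0, and z then leads to the accepting state q2. Hence babbbabbaa ∈ L(M).

babbbabbaa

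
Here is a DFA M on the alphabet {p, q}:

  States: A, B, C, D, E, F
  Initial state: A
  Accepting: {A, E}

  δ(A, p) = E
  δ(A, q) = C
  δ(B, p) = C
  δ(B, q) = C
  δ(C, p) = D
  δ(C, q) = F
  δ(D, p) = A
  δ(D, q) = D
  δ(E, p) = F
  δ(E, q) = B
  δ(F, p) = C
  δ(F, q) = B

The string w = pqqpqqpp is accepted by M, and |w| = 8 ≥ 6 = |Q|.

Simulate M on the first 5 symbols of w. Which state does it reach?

D

State sequence: A -p-> E -q-> B -q-> C -p-> D -q-> D

After reading 5 characters, M is in state D.
(This kind of state-tracing is the core of the pumping-lemma construction: with 6 states, pigeonhole forces a repeat within the first 6 steps.)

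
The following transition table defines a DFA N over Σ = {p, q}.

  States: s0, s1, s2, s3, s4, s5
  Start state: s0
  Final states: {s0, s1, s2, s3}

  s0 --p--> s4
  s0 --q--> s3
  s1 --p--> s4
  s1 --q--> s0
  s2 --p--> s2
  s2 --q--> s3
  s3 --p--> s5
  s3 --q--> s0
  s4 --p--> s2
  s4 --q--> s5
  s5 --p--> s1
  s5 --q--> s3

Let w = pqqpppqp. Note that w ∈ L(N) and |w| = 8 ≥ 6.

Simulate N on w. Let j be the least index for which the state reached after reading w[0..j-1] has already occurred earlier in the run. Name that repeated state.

s5

State sequence: s0 -p-> s4 -q-> s5 -q-> s3 -p-> s5 -p-> s1 -p-> s4 -q-> s5 -p-> s1
First repeat at step 4: s5 was already visited.

The earliest repeat is at step j = 4: N is in s5, which it already visited at step i = 2.
With |Q| = 6, pigeonhole forces a state repeat no later than step 6; the substring read between the first and second visits to that state can be pumped.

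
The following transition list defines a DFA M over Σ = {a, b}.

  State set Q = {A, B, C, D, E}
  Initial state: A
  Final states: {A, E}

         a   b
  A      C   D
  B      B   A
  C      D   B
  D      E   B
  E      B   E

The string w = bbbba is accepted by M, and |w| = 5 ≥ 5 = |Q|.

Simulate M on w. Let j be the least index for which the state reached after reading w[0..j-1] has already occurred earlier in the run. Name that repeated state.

A

State sequence: A -b-> D -b-> B -b-> A -b-> D -a-> E
First repeat at step 3: A was already visited.

The earliest repeat is at step j = 3: M is in A, which it already visited at step i = 0.
Pumping length from the standard proof: p = 5 (the number of states). The repeated state found above gives |xy| = j ≤ 5 and |y| = j − i ≥ 1.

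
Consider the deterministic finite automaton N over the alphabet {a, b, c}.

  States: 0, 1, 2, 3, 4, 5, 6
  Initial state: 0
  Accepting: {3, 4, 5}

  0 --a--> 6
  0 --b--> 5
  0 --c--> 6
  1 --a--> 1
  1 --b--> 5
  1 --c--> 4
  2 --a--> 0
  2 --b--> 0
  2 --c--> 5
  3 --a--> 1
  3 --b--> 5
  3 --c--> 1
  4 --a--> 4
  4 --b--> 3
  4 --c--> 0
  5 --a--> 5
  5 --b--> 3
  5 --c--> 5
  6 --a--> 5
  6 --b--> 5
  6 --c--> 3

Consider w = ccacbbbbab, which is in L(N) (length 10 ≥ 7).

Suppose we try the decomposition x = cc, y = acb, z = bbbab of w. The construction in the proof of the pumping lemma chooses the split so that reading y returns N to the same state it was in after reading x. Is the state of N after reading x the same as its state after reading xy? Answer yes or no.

Run of N on the first 5 characters of w = c c a c b:
  step 0: 0  (start)
  step 1: 6  (read c: 0→6)
  step 2: 3  (read c: 6→3)
  step 3: 1  (read a: 3→1)
  step 4: 4  (read c: 1→4)
  step 5: 3  (read b: 4→3)

After x (step 2): 3. After xy (step 5): 3.
They match, so y = acb drives N around a cycle from 3 back to itself; pumping y any number of times keeps N in 3 before reading z, and xyⁱz ∈ L(N) for every i ≥ 0.

yes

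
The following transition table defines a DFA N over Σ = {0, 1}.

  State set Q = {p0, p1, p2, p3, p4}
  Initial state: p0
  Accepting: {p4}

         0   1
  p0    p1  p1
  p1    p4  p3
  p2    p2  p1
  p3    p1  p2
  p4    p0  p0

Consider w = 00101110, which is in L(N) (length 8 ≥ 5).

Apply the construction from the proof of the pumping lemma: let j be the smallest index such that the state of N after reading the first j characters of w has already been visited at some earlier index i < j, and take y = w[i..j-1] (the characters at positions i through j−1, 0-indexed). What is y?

001

State sequence: p0 -0-> p1 -0-> p4 -1-> p0 -0-> p1 -1-> p3 -1-> p2 -1-> p1 -0-> p4
First repeat at step 3: p0 was already visited.

So i = 0, j = 3, giving x = w[0:0] = ε, y = w[0:3] = 001, z = w[3:8] = 01110.
Check: |xy| = 3 ≤ 5 and |y| = 3 ≥ 1. Reading y takes N from p0 back to p0, so every xyⁱz is accepted.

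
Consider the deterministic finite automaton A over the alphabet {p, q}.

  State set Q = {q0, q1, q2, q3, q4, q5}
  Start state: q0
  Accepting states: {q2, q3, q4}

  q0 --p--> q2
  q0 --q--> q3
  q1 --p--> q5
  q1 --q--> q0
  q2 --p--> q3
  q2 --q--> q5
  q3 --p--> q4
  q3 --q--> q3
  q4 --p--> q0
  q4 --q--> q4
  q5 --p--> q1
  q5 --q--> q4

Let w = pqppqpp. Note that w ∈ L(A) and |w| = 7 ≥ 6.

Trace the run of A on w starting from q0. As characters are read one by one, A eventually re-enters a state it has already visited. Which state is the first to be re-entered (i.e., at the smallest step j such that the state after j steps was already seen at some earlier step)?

q5

Run of A on w = p q p p q p p:
  step 0: q0  (start)
  step 1: q2  (read p: q0→q2)
  step 2: q5  (read q: q2→q5)
  step 3: q1  (read p: q5→q1)
  step 4: q5  (read p: q1→q5)   ← first repeat (q5 seen earlier)
  step 5: q4  (read q: q5→q4)
  step 6: q0  (read p: q4→q0)
  step 7: q2  (read p: q0→q2)

The earliest repeat is at step j = 4: A is in q5, which it already visited at step i = 2.
With |Q| = 6, pigeonhole forces a state repeat no later than step 6; the substring read between the first and second visits to that state can be pumped.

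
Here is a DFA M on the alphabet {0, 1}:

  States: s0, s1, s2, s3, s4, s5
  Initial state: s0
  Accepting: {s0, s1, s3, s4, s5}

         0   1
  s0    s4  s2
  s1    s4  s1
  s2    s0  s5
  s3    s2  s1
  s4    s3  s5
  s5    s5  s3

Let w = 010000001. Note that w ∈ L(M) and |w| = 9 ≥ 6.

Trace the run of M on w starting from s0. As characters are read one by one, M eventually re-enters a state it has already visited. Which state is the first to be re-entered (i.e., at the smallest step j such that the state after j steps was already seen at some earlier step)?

s5

Run of M on w = 0 1 0 0 0 0 0 0 1:
  step 0: s0  (start)
  step 1: s4  (read 0: s0→s4)
  step 2: s5  (read 1: s4→s5)
  step 3: s5  (read 0: s5→s5)   ← first repeat (s5 seen earlier)
  step 4: s5  (read 0: s5→s5)
  step 5: s5  (read 0: s5→s5)
  step 6: s5  (read 0: s5→s5)
  step 7: s5  (read 0: s5→s5)
  step 8: s5  (read 0: s5→s5)
  step 9: s3  (read 1: s5→s3)

The earliest repeat is at step j = 3: M is in s5, which it already visited at step i = 2.
Pumping length from the standard proof: p = 6 (the number of states). The repeated state found above gives |xy| = j ≤ 6 and |y| = j − i ≥ 1.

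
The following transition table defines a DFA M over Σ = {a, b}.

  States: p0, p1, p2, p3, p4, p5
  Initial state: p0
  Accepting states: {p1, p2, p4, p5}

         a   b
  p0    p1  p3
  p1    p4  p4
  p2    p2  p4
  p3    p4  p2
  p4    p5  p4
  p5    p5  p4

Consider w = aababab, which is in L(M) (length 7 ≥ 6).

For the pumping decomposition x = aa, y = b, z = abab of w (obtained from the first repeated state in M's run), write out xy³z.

aabbbabab

xy^3z = aa·b·b·b·abab = aabbbabab.
Reading y = b takes M from p4 back to p4, so after x·y·y·y the machine is still in p4, and z then leads to the accepting state p4. Hence aabbbabab ∈ L(M).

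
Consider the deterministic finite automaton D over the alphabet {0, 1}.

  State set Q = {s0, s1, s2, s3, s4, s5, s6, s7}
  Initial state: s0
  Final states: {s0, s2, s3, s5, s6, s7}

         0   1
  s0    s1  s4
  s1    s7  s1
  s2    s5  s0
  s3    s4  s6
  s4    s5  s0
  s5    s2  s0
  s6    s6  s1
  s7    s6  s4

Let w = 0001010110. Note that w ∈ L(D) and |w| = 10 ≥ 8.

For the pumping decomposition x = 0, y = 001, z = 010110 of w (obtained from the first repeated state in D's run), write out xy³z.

0001001001010110

xy^3z = 0·001·001·001·010110 = 0001001001010110.
Reading y = 001 takes D from s1 back to s1, so after x·y·y·y the machine is still in s1, and z then leads to the accepting state s5. Hence 0001001001010110 ∈ L(D).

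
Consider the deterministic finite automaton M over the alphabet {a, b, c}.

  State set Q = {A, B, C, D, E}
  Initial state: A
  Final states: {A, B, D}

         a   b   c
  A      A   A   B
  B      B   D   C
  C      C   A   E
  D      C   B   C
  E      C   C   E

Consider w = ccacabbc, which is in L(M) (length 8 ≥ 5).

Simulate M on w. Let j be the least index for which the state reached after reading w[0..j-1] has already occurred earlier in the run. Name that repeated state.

State sequence: A -c-> B -c-> C -a-> C -c-> E -a-> C -b-> A -b-> A -c-> B
First repeat at step 3: C was already visited.

The earliest repeat is at step j = 3: M is in C, which it already visited at step i = 2.

C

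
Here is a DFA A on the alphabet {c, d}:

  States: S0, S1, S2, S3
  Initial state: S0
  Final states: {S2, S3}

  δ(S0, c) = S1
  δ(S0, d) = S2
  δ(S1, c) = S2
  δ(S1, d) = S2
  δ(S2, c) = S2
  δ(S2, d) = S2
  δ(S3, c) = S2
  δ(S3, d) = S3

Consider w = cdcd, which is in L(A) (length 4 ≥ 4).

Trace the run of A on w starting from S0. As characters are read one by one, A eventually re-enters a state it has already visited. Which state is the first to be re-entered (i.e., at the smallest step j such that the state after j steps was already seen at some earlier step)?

Run of A on w = c d c d:
  step 0: S0  (start)
  step 1: S1  (read c: S0→S1)
  step 2: S2  (read d: S1→S2)
  step 3: S2  (read c: S2→S2)   ← first repeat (S2 seen earlier)
  step 4: S2  (read d: S2→S2)

The earliest repeat is at step j = 3: A is in S2, which it already visited at step i = 2.
Pumping length from the standard proof: p = 4 (the number of states). The repeated state found above gives |xy| = j ≤ 4 and |y| = j − i ≥ 1.

S2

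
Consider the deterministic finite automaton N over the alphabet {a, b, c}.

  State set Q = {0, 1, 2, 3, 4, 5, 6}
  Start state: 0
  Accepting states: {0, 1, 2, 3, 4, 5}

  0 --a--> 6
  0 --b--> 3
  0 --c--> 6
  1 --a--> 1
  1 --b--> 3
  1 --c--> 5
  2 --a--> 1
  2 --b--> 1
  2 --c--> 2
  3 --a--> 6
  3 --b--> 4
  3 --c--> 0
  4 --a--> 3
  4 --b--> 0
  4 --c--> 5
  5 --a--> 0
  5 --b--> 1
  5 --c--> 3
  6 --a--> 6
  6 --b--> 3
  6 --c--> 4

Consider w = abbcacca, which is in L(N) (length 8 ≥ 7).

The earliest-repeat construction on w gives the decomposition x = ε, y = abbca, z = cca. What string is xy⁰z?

xy⁰z = xz = ε·cca = cca.
Reading y = abbca takes N from 0 back to 0, so after x the machine is still in 0, and z then leads to the accepting state 3. Hence cca ∈ L(N).

cca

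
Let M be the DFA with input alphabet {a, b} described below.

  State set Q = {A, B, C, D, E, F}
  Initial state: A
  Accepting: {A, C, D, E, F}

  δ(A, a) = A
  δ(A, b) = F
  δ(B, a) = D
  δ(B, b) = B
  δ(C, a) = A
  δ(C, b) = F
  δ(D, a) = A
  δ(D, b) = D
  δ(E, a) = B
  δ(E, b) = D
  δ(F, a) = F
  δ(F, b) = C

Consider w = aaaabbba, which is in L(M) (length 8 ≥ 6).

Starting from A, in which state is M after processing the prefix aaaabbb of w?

State sequence: A -a-> A -a-> A -a-> A -a-> A -b-> F -b-> C -b-> F

After reading 7 characters, M is in state F.
(This kind of state-tracing is the core of the pumping-lemma construction: with 6 states, pigeonhole forces a repeat within the first 6 steps.)

F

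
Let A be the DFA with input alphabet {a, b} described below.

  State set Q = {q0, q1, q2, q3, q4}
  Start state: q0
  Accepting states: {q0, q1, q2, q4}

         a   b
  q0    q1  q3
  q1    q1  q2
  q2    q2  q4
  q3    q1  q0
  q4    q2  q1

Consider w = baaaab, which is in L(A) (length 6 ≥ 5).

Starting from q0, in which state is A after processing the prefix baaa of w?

State sequence: q0 -b-> q3 -a-> q1 -a-> q1 -a-> q1

After reading 4 characters, A is in state q1.
(This kind of state-tracing is the core of the pumping-lemma construction: with 5 states, pigeonhole forces a repeat within the first 5 steps.)

q1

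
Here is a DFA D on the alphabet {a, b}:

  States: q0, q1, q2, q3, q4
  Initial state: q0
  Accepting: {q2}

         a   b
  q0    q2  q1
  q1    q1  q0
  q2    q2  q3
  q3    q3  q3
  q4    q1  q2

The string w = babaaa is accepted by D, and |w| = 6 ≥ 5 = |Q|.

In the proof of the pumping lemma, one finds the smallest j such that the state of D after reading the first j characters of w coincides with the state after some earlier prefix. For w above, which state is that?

Run of D on w = b a b a a a:
  step 0: q0  (start)
  step 1: q1  (read b: q0→q1)
  step 2: q1  (read a: q1→q1)   ← first repeat (q1 seen earlier)
  step 3: q0  (read b: q1→q0)
  step 4: q2  (read a: q0→q2)
  step 5: q2  (read a: q2→q2)
  step 6: q2  (read a: q2→q2)

The earliest repeat is at step j = 2: D is in q1, which it already visited at step i = 1.

q1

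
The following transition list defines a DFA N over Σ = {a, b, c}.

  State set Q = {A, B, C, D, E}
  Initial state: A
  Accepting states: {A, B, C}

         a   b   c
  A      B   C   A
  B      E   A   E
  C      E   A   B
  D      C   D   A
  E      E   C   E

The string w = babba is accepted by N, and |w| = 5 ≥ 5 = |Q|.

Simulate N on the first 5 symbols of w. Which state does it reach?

B

Run of N on the first 5 characters of w = b a b b a:
  step 0: A  (start)
  step 1: C  (read b: A→C)
  step 2: E  (read a: C→E)
  step 3: C  (read b: E→C)
  step 4: A  (read b: C→A)
  step 5: B  (read a: A→B)

After reading 5 characters, N is in state B.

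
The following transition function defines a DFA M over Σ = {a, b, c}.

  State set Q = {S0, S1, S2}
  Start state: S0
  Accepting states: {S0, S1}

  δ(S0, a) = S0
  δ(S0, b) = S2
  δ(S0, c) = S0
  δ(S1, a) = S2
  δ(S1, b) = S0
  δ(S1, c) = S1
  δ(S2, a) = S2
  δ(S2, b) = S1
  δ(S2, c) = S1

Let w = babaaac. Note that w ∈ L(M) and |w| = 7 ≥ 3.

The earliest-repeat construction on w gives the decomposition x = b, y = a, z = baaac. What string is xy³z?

xy^3z = b·a·a·a·baaac = baaabaaac.
Reading y = a takes M from S2 back to S2, so after x·y·y·y the machine is still in S2, and z then leads to the accepting state S1. Hence baaabaaac ∈ L(M).

baaabaaac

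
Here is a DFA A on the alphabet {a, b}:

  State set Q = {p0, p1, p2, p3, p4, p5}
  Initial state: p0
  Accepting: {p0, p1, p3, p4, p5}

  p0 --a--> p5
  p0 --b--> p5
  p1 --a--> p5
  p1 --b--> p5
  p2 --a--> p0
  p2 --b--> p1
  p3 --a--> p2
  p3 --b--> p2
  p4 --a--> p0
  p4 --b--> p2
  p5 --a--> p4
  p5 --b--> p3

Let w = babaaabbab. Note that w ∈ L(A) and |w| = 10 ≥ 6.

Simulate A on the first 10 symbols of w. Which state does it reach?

p3

State sequence: p0 -b-> p5 -a-> p4 -b-> p2 -a-> p0 -a-> p5 -a-> p4 -b-> p2 -b-> p1 -a-> p5 -b-> p3

After reading 10 characters, A is in state p3.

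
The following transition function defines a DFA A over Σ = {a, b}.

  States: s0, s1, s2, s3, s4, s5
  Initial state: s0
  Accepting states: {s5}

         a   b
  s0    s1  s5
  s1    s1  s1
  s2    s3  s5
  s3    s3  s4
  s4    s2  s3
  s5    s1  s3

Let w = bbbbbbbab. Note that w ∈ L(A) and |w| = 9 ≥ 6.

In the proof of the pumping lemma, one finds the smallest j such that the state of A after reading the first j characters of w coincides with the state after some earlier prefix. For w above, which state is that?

State sequence: s0 -b-> s5 -b-> s3 -b-> s4 -b-> s3 -b-> s4 -b-> s3 -b-> s4 -a-> s2 -b-> s5
First repeat at step 4: s3 was already visited.

The earliest repeat is at step j = 4: A is in s3, which it already visited at step i = 2.
The DFA has 6 states, so the proof of the pumping lemma guarantees a repeated state among the first 6+1 visited; the segment between the two visits is the pumpable y.

s3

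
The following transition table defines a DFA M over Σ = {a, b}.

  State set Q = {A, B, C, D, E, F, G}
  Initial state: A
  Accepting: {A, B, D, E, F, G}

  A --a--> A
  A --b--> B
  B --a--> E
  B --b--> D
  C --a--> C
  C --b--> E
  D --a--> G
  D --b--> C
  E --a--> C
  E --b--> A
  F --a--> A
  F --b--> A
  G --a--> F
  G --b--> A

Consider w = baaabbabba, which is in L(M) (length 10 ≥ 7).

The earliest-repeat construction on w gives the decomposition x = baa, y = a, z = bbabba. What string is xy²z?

xy^2z = baa·a·a·bbabba = baaaabbabba.
Reading y = a takes M from C back to C, so after x·y·y the machine is still in C, and z then leads to the accepting state G. Hence baaaabbabba ∈ L(M).

baaaabbabba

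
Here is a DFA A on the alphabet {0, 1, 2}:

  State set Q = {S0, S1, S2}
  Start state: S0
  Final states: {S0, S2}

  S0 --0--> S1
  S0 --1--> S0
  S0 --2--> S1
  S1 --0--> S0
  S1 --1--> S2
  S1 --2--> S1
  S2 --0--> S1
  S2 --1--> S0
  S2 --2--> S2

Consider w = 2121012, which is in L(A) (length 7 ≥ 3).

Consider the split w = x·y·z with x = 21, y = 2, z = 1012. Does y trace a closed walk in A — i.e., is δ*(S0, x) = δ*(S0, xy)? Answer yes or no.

State sequence: S0 -2-> S1 -1-> S2 -2-> S2

After x (step 2): S2. After xy (step 3): S2.
They match, so y = 2 drives A around a cycle from S2 back to itself; pumping y any number of times keeps A in S2 before reading z, and xyⁱz ∈ L(A) for every i ≥ 0.

yes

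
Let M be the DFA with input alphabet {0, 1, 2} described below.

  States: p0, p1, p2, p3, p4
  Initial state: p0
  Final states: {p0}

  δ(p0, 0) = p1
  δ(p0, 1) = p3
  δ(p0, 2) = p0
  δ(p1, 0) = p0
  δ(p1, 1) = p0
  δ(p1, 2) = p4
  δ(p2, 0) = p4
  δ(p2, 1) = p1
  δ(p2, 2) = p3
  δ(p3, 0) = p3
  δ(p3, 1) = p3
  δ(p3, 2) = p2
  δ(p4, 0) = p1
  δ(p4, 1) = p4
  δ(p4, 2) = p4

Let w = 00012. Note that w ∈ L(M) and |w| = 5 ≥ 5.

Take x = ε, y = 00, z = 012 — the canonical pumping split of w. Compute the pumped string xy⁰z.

012

xy⁰z = xz = ε·012 = 012.
Reading y = 00 takes M from p0 back to p0, so after x the machine is still in p0, and z then leads to the accepting state p0. Hence 012 ∈ L(M).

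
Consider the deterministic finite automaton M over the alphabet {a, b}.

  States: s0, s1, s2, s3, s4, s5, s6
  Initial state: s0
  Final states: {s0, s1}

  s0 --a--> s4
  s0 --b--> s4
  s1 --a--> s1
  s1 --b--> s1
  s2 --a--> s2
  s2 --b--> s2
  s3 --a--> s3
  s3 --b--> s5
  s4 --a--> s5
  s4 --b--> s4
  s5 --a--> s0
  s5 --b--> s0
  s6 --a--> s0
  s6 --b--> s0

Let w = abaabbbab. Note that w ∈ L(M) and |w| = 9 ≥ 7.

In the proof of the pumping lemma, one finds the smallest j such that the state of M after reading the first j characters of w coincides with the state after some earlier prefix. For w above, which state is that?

s4

State sequence: s0 -a-> s4 -b-> s4 -a-> s5 -a-> s0 -b-> s4 -b-> s4 -b-> s4 -a-> s5 -b-> s0
First repeat at step 2: s4 was already visited.

The earliest repeat is at step j = 2: M is in s4, which it already visited at step i = 1.
Since M has 7 states, any run of length ≥ 7 visits 7+1 states, so by pigeonhole some state repeats within the first 7 steps — that repeat gives the pumpable loop.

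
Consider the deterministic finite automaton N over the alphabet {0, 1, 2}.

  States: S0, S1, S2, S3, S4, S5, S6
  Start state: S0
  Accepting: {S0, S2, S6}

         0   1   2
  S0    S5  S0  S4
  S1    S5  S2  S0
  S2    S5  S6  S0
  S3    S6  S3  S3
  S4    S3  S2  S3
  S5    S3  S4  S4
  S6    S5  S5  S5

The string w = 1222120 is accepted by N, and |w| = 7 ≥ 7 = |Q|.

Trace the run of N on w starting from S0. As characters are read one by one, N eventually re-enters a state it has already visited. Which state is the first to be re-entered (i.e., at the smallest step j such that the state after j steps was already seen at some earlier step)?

State sequence: S0 -1-> S0 -2-> S4 -2-> S3 -2-> S3 -1-> S3 -2-> S3 -0-> S6
First repeat at step 1: S0 was already visited.

The earliest repeat is at step j = 1: N is in S0, which it already visited at step i = 0.

S0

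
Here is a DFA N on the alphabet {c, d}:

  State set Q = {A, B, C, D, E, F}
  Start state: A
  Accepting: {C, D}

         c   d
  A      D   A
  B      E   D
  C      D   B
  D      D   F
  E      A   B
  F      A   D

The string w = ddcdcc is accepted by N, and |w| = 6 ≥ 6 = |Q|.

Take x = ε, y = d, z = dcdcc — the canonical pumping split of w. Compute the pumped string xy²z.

dddcdcc

xy^2z = ε·d·d·dcdcc = dddcdcc.
Reading y = d takes N from A back to A, so after x·y·y the machine is still in A, and z then leads to the accepting state D. Hence dddcdcc ∈ L(N).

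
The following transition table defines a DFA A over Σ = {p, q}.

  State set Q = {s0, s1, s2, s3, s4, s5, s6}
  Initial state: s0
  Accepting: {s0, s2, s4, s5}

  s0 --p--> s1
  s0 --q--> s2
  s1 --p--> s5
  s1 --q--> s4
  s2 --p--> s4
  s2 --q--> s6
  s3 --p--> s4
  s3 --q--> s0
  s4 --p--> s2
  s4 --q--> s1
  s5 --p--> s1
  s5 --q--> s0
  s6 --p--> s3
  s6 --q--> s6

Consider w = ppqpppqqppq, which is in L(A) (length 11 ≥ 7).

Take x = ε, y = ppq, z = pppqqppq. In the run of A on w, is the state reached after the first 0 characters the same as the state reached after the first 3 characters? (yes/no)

State sequence: s0 -p-> s1 -p-> s5 -q-> s0

After x (step 0): s0. After xy (step 3): s0.
They match, so y = ppq drives A around a cycle from s0 back to itself; pumping y any number of times keeps A in s0 before reading z, and xyⁱz ∈ L(A) for every i ≥ 0.

yes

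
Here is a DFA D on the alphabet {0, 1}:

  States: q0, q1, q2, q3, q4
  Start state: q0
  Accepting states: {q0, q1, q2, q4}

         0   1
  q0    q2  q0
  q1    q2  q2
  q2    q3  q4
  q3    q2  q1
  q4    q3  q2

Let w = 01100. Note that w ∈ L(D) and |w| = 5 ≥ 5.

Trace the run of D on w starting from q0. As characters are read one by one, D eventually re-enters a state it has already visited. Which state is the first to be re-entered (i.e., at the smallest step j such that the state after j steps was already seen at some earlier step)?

q2

Run of D on w = 0 1 1 0 0:
  step 0: q0  (start)
  step 1: q2  (read 0: q0→q2)
  step 2: q4  (read 1: q2→q4)
  step 3: q2  (read 1: q4→q2)   ← first repeat (q2 seen earlier)
  step 4: q3  (read 0: q2→q3)
  step 5: q2  (read 0: q3→q2)

The earliest repeat is at step j = 3: D is in q2, which it already visited at step i = 1.
Since D has 5 states, any run of length ≥ 5 visits 5+1 states, so by pigeonhole some state repeats within the first 5 steps — that repeat gives the pumpable loop.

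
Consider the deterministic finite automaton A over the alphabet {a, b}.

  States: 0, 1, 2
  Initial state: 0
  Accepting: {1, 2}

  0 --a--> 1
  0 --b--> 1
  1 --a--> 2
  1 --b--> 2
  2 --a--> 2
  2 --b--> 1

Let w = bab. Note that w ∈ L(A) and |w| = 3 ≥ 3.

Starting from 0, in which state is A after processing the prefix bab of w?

State sequence: 0 -b-> 1 -a-> 2 -b-> 1

After reading 3 characters, A is in state 1.

1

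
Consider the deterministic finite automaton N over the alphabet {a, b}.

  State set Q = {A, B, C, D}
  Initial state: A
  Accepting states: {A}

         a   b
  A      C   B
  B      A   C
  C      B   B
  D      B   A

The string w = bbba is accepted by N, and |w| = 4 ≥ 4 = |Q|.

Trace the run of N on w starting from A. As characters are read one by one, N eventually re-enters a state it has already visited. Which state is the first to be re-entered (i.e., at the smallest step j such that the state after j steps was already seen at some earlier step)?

State sequence: A -b-> B -b-> C -b-> B -a-> A
First repeat at step 3: B was already visited.

The earliest repeat is at step j = 3: N is in B, which it already visited at step i = 1.
Since N has 4 states, any run of length ≥ 4 visits 4+1 states, so by pigeonhole some state repeats within the first 4 steps — that repeat gives the pumpable loop.

B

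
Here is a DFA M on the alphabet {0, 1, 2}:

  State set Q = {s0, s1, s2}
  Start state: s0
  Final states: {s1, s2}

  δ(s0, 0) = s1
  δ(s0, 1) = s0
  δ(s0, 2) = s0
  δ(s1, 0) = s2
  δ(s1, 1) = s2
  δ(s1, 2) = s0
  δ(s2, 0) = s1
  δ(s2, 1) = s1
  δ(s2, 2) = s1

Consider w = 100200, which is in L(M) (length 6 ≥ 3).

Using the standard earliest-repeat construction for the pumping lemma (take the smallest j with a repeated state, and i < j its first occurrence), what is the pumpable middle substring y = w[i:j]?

State sequence: s0 -1-> s0 -0-> s1 -0-> s2 -2-> s1 -0-> s2 -0-> s1
First repeat at step 1: s0 was already visited.

So i = 0, j = 1, giving x = w[0:0] = ε, y = w[0:1] = 1, z = w[1:6] = 00200.
Check: |xy| = 1 ≤ 3 and |y| = 1 ≥ 1. Reading y takes M from s0 back to s0, so every xyⁱz is accepted.
The DFA has 3 states, so the proof of the pumping lemma guarantees a repeated state among the first 3+1 visited; the segment between the two visits is the pumpable y.

1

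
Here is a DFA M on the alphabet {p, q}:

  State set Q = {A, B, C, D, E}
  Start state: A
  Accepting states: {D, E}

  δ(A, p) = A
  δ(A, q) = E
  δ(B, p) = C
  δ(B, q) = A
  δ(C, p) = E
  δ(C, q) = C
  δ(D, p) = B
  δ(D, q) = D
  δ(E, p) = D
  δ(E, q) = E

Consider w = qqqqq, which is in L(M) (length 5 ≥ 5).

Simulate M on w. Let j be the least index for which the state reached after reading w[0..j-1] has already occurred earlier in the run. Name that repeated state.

E

State sequence: A -q-> E -q-> E -q-> E -q-> E -q-> E
First repeat at step 2: E was already visited.

The earliest repeat is at step j = 2: M is in E, which it already visited at step i = 1.
With |Q| = 5, pigeonhole forces a state repeat no later than step 5; the substring read between the first and second visits to that state can be pumped.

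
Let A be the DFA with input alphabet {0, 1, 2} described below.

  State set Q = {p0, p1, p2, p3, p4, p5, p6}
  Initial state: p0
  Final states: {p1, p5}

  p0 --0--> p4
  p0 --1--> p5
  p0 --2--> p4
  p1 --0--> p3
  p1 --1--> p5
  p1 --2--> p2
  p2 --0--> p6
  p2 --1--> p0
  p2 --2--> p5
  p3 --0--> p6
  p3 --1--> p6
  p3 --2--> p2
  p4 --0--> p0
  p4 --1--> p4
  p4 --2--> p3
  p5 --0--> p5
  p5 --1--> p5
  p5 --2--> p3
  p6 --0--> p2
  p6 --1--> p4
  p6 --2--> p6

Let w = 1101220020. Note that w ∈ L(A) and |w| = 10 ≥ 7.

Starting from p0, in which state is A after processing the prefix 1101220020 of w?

Run of A on the first 10 characters of w = 1 1 0 1 2 2 0 0 2 0:
  step 0: p0  (start)
  step 1: p5  (read 1: p0→p5)
  step 2: p5  (read 1: p5→p5)
  step 3: p5  (read 0: p5→p5)
  step 4: p5  (read 1: p5→p5)
  step 5: p3  (read 2: p5→p3)
  step 6: p2  (read 2: p3→p2)
  step 7: p6  (read 0: p2→p6)
  step 8: p2  (read 0: p6→p2)
  step 9: p5  (read 2: p2→p5)
  step 10: p5  (read 0: p5→p5)

After reading 10 characters, A is in state p5.

p5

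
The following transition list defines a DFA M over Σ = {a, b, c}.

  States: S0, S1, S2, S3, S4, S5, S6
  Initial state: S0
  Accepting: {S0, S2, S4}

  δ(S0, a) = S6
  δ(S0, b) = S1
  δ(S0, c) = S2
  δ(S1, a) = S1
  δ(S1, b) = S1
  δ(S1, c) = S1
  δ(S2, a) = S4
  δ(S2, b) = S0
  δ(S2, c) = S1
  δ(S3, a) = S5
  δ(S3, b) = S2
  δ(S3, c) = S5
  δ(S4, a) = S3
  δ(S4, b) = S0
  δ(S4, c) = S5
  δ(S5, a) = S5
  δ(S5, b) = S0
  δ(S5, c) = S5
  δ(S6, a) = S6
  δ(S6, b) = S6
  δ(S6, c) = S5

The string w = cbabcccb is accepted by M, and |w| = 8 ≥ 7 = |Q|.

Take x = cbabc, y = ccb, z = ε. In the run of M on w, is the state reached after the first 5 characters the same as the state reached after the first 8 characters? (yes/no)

Run of M on the first 8 characters of w = c b a b c c c b:
  step 0: S0  (start)
  step 1: S2  (read c: S0→S2)
  step 2: S0  (read b: S2→S0)
  step 3: S6  (read a: S0→S6)
  step 4: S6  (read b: S6→S6)
  step 5: S5  (read c: S6→S5)
  step 6: S5  (read c: S5→S5)
  step 7: S5  (read c: S5→S5)
  step 8: S0  (read b: S5→S0)

After x (step 5): S5. After xy (step 8): S0.
They differ (S5 ≠ S0), so y is not a cycle from the state after x; this split is not the one the pumping-lemma construction produces, and pumping y need not keep the string in L(M).

no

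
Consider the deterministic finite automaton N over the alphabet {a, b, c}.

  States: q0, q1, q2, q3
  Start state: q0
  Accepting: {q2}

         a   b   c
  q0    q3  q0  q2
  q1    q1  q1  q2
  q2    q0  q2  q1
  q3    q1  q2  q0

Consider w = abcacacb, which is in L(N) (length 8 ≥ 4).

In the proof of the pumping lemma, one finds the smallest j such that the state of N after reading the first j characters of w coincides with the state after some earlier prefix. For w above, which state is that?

q1

Run of N on w = a b c a c a c b:
  step 0: q0  (start)
  step 1: q3  (read a: q0→q3)
  step 2: q2  (read b: q3→q2)
  step 3: q1  (read c: q2→q1)
  step 4: q1  (read a: q1→q1)   ← first repeat (q1 seen earlier)
  step 5: q2  (read c: q1→q2)
  step 6: q0  (read a: q2→q0)
  step 7: q2  (read c: q0→q2)
  step 8: q2  (read b: q2→q2)

The earliest repeat is at step j = 4: N is in q1, which it already visited at step i = 3.
Since N has 4 states, any run of length ≥ 4 visits 4+1 states, so by pigeonhole some state repeats within the first 4 steps — that repeat gives the pumpable loop.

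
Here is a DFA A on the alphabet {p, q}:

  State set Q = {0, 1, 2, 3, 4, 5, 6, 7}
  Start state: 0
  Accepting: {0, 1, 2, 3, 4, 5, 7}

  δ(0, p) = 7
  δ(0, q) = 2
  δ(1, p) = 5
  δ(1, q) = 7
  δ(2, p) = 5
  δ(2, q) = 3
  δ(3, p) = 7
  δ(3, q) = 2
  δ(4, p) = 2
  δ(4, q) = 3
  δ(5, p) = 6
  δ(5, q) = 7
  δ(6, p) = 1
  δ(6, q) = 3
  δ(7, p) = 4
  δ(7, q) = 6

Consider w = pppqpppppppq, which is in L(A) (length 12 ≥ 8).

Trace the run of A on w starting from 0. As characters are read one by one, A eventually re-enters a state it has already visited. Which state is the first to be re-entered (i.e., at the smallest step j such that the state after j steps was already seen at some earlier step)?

7

Run of A on w = p p p q p p p p p p p q:
  step 0: 0  (start)
  step 1: 7  (read p: 0→7)
  step 2: 4  (read p: 7→4)
  step 3: 2  (read p: 4→2)
  step 4: 3  (read q: 2→3)
  step 5: 7  (read p: 3→7)   ← first repeat (7 seen earlier)
  step 6: 4  (read p: 7→4)
  step 7: 2  (read p: 4→2)
  step 8: 5  (read p: 2→5)
  step 9: 6  (read p: 5→6)
  step 10: 1  (read p: 6→1)
  step 11: 5  (read p: 1→5)
  step 12: 7  (read q: 5→7)

The earliest repeat is at step j = 5: A is in 7, which it already visited at step i = 1.
Pumping length from the standard proof: p = 8 (the number of states). The repeated state found above gives |xy| = j ≤ 8 and |y| = j − i ≥ 1.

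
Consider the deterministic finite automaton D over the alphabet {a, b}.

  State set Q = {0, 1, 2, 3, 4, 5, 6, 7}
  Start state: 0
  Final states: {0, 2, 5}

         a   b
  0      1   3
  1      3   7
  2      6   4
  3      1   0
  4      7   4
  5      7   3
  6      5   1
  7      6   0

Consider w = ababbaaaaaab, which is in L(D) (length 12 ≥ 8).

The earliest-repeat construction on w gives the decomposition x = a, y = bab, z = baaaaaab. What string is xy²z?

xy^2z = a·bab·bab·baaaaaab = ababbabbaaaaaab.
Reading y = bab takes D from 1 back to 1, so after x·y·y the machine is still in 1, and z then leads to the accepting state 0. Hence ababbabbaaaaaab ∈ L(D).

ababbabbaaaaaab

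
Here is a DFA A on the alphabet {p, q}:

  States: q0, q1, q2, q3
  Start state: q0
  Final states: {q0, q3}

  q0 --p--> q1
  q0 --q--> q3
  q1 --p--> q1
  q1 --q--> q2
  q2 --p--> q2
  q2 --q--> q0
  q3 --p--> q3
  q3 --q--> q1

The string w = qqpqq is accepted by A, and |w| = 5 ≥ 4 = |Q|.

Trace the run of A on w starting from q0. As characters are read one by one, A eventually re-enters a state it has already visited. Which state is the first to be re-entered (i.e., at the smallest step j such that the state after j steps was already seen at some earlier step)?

State sequence: q0 -q-> q3 -q-> q1 -p-> q1 -q-> q2 -q-> q0
First repeat at step 3: q1 was already visited.

The earliest repeat is at step j = 3: A is in q1, which it already visited at step i = 2.
With |Q| = 4, pigeonhole forces a state repeat no later than step 4; the substring read between the first and second visits to that state can be pumped.

q1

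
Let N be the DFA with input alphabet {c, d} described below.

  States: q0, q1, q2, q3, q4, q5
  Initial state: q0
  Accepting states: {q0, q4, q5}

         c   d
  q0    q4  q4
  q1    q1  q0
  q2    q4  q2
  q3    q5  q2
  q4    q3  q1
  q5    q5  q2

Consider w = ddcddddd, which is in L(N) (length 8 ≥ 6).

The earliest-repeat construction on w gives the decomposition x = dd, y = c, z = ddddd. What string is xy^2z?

ddccddddd

xy^2z = dd·c·c·ddddd = ddccddddd.
Reading y = c takes N from q1 back to q1, so after x·y·y the machine is still in q1, and z then leads to the accepting state q4. Hence ddccddddd ∈ L(N).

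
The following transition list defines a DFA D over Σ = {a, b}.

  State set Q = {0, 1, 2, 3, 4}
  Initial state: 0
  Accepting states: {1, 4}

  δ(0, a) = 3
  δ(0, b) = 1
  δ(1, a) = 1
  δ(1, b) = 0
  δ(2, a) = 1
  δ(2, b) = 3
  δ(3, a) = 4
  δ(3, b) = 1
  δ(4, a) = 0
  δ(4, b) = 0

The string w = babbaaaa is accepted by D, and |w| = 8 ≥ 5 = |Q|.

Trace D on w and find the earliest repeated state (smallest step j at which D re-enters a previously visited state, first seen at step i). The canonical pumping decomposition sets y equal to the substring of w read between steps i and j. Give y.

a

State sequence: 0 -b-> 1 -a-> 1 -b-> 0 -b-> 1 -a-> 1 -a-> 1 -a-> 1 -a-> 1
First repeat at step 2: 1 was already visited.

So i = 1, j = 2, giving x = w[0:1] = b, y = w[1:2] = a, z = w[2:8] = bbaaaa.
Check: |xy| = 2 ≤ 5 and |y| = 1 ≥ 1. Reading y takes D from 1 back to 1, so every xyⁱz is accepted.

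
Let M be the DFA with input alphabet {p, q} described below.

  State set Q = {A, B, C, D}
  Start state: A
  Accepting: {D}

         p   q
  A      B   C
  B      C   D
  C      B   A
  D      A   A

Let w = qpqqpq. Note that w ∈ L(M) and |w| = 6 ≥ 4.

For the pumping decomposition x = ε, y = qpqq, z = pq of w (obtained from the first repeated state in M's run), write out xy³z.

xy^3z = ε·qpqq·qpqq·qpqq·pq = qpqqqpqqqpqqpq.
Reading y = qpqq takes M from A back to A, so after x·y·y·y the machine is still in A, and z then leads to the accepting state D. Hence qpqqqpqqqpqqpq ∈ L(M).

qpqqqpqqqpqqpq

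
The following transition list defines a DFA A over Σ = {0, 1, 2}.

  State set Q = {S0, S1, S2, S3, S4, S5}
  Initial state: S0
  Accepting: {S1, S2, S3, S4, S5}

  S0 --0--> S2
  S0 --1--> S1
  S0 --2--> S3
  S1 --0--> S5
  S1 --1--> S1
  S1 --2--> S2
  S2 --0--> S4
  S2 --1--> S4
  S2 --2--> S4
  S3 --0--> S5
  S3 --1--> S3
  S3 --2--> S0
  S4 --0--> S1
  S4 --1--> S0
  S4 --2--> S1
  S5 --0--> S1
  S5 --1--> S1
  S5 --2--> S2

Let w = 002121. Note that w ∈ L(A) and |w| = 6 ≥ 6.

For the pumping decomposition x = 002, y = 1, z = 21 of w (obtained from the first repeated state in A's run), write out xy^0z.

xy⁰z = xz = 002·21 = 00221.
Reading y = 1 takes A from S1 back to S1, so after x the machine is still in S1, and z then leads to the accepting state S4. Hence 00221 ∈ L(A).

00221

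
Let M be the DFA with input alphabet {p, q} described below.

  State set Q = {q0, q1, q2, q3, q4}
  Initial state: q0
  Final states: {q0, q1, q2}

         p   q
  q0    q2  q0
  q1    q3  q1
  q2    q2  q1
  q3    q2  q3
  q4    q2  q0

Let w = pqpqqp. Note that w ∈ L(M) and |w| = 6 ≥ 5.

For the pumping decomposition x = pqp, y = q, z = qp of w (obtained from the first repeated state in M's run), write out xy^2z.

xy^2z = pqp·q·q·qp = pqpqqqp.
Reading y = q takes M from q3 back to q3, so after x·y·y the machine is still in q3, and z then leads to the accepting state q2. Hence pqpqqqp ∈ L(M).

pqpqqqp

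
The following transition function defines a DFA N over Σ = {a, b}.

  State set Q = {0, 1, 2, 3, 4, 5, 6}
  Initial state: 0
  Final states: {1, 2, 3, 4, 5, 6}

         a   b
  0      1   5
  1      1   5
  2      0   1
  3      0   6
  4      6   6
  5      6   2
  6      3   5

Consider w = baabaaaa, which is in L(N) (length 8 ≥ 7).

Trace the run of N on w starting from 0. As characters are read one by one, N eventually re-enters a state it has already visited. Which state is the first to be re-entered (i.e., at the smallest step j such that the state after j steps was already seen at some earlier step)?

Run of N on w = b a a b a a a a:
  step 0: 0  (start)
  step 1: 5  (read b: 0→5)
  step 2: 6  (read a: 5→6)
  step 3: 3  (read a: 6→3)
  step 4: 6  (read b: 3→6)   ← first repeat (6 seen earlier)
  step 5: 3  (read a: 6→3)
  step 6: 0  (read a: 3→0)
  step 7: 1  (read a: 0→1)
  step 8: 1  (read a: 1→1)

The earliest repeat is at step j = 4: N is in 6, which it already visited at step i = 2.
Pumping length from the standard proof: p = 7 (the number of states). The repeated state found above gives |xy| = j ≤ 7 and |y| = j − i ≥ 1.

6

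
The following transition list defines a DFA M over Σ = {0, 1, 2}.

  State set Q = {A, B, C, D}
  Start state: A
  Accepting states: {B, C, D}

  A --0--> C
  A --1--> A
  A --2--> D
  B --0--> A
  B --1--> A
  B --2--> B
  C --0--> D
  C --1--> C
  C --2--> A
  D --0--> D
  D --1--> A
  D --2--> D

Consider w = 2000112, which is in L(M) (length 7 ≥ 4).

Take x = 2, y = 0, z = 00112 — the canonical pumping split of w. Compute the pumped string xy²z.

20000112

xy^2z = 2·0·0·00112 = 20000112.
Reading y = 0 takes M from D back to D, so after x·y·y the machine is still in D, and z then leads to the accepting state D. Hence 20000112 ∈ L(M).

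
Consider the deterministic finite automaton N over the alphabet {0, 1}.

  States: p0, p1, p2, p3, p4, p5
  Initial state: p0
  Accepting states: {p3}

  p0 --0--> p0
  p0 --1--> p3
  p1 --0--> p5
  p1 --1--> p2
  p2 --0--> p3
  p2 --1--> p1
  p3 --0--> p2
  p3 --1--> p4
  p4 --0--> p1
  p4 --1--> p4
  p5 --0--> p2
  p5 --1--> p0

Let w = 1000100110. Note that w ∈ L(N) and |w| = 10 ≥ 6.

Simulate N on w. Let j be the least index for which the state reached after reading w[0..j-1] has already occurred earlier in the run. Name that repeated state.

State sequence: p0 -1-> p3 -0-> p2 -0-> p3 -0-> p2 -1-> p1 -0-> p5 -0-> p2 -1-> p1 -1-> p2 -0-> p3
First repeat at step 3: p3 was already visited.

The earliest repeat is at step j = 3: N is in p3, which it already visited at step i = 1.
Pumping length from the standard proof: p = 6 (the number of states). The repeated state found above gives |xy| = j ≤ 6 and |y| = j − i ≥ 1.

p3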